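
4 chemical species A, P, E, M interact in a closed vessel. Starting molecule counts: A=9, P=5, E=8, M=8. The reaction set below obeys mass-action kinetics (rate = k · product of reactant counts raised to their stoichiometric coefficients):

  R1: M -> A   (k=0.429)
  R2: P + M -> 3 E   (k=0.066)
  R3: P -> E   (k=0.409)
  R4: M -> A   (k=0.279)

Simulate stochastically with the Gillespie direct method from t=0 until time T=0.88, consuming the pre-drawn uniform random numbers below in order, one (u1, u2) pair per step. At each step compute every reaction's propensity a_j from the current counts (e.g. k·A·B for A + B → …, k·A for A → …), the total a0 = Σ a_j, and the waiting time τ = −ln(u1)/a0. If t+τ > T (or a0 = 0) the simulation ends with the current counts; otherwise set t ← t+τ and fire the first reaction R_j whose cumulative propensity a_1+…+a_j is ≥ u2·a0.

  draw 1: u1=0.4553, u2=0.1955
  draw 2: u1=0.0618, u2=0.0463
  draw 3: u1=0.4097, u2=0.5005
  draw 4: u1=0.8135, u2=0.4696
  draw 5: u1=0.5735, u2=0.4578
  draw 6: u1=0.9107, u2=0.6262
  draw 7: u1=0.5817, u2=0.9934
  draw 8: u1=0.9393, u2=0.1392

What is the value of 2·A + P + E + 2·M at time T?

Value at T = 47

Check how each reaction changes W = 2·A + P + E + 2·M (weight of products minus weight of reactants):
R1: M -> A: (2·1) − (2·1) = 2 − 2 = 0
R2: P + M -> 3 E: (1·3) − (1·1 + 2·1) = 3 − 3 = 0
R3: P -> E: (1·1) − (1·1) = 1 − 1 = 0
R4: M -> A: (2·1) − (2·1) = 2 − 2 = 0
Every reaction leaves W unchanged, so W is conserved and no simulation is needed: W(T) = W(0) = 2·9 + 5 + 8 + 2·8 = 47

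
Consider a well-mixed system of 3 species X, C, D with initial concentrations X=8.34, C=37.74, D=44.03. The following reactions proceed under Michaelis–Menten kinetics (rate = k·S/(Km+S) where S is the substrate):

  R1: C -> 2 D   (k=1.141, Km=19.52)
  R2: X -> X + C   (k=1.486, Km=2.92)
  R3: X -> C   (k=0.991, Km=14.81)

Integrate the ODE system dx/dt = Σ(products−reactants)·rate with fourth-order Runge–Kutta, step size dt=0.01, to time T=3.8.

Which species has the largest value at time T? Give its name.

Dominant species at T: D

RK4 with dt=0.01: 380 steps to T=3.8. Trajectory (selected grid times):
t=0.00: X=8.34 C=37.74 D=44.03
t=0.42: X=8.19 C=38.03 D=44.66
t=0.84: X=8.04 C=38.32 D=45.30
t=1.27: X=7.89 C=38.61 D=45.95
t=1.69: X=7.75 C=38.89 D=46.59
t=2.11: X=7.61 C=39.17 D=47.22
t=2.53: X=7.47 C=39.44 D=47.86
t=2.96: X=7.33 C=39.71 D=48.52
t=3.38: X=7.19 C=39.97 D=49.16
t=3.80: X=7.05 C=40.23 D=49.81
At T=3.8: X=7.05 C=40.23 D=49.81; the largest is D.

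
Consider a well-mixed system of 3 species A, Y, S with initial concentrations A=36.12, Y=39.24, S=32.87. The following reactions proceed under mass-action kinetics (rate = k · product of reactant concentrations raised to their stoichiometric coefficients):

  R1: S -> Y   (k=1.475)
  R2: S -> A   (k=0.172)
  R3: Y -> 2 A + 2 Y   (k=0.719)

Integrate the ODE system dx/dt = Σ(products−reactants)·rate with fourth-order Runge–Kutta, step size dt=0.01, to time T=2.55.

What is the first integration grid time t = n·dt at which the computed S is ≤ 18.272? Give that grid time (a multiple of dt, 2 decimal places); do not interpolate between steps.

Threshold first reached at t = 0.36

RK4 with dt=0.01: 255 steps to T=2.55. Trajectory (selected grid times):
t=0.00: A=36.12 Y=39.24 S=32.87
t=0.28: A=57.42 Y=60.13 S=20.73
t=0.35: A=63.97 Y=65.31 S=18.47
t=0.36: A=64.95 Y=66.05 S=18.17
t=0.57: A=87.83 Y=81.98 S=12.86
t=0.85: A=125.88 Y=105.01 S=8.11
t=1.13: A=173.65 Y=131.42 S=5.11
t=1.42: A=235.21 Y=163.83 S=3.17
t=1.70: A=308.65 Y=201.54 S=2.00
t=1.98: A=398.78 Y=247.23 S=1.26
t=2.27: A=513.57 Y=305.03 S=0.78
t=2.55: A=649.71 Y=373.34 S=0.49
S(0.35)=18.469 > 18.272 but S(0.36)=18.168 ≤ 18.272, so the first grid time is t=0.36.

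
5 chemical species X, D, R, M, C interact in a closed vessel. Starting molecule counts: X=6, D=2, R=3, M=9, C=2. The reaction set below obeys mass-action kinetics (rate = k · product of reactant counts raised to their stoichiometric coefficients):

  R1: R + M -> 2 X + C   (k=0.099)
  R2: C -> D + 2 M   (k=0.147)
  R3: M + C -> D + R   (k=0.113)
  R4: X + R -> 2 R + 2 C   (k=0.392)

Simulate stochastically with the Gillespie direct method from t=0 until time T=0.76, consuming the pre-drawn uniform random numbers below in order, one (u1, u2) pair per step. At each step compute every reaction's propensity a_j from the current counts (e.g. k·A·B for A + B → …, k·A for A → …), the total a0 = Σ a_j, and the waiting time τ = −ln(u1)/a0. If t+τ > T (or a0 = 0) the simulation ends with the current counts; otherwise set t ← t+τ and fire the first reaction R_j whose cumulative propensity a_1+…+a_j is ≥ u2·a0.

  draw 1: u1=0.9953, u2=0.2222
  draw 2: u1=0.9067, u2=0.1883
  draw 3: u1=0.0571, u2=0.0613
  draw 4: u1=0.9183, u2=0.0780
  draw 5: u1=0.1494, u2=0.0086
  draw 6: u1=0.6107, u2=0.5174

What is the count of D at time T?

D at T = 4

t=0.000: X=6 D=2 R=3 M=9 C=2
Draw 1: a1=2.673, a2=0.294, a3=2.034, a4=7.056, a0=12.057; τ=−ln(0.9953)/12.057=0.000 → t=0.000; u2·a0=0.2222·12.057=2.679; a1=2.673 < 2.679 ≤ a1+a2=2.967 → R2 fires; X=6 D=3 R=3 M=11 C=1
Draw 2: a1=3.267, a2=0.147, a3=1.243, a4=7.056, a0=11.713; τ=−ln(0.9067)/11.713=0.008 → t=0.009; u2·a0=0.1883·11.713=2.206 ≤ a1=3.267 → R1 fires; X=8 D=3 R=2 M=10 C=2
Draw 3: a1=1.980, a2=0.294, a3=2.260, a4=6.272, a0=10.806; τ=−ln(0.0571)/10.806=0.265 → t=0.274; u2·a0=0.0613·10.806=0.662 ≤ a1=1.980 → R1 fires; X=10 D=3 R=1 M=9 C=3
Draw 4: a1=0.891, a2=0.441, a3=3.051, a4=3.920, a0=8.303; τ=−ln(0.9183)/8.303=0.010 → t=0.284; u2·a0=0.0780·8.303=0.648 ≤ a1=0.891 → R1 fires; X=12 D=3 R=0 M=8 C=4
Draw 5: a1=0.000, a2=0.588, a3=3.616, a4=0.000, a0=4.204; τ=−ln(0.1494)/4.204=0.452 → t=0.736; u2·a0=0.0086·4.204=0.036; a1=0.000 < 0.036 ≤ a1+a2=0.588 → R2 fires; X=12 D=4 R=0 M=10 C=3
Draw 6: a1=0.000, a2=0.441, a3=3.390, a4=0.000, a0=3.831; τ=−ln(0.6107)/3.831=0.129 → t=0.865 > T=0.76: stop.
Read off D at T=0.76: 4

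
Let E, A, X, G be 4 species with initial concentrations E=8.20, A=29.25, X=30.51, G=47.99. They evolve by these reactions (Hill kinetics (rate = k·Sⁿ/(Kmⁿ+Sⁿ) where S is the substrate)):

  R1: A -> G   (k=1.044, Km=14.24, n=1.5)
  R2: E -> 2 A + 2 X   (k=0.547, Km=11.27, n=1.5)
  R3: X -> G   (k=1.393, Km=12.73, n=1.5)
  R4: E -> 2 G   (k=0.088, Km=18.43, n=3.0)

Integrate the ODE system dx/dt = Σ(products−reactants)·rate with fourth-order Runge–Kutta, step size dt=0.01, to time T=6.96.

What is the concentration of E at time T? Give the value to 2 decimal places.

E at T = 6.82

RK4 with dt=0.01: 696 steps to T=6.96. Trajectory (selected grid times):
t=0.00: E=8.20 A=29.25 X=30.51 G=47.99
t=0.77: E=8.03 A=28.97 X=29.99 G=49.44
t=1.55: E=7.87 A=28.68 X=29.46 G=50.91
t=2.32: E=7.71 A=28.40 X=28.93 G=52.34
t=3.09: E=7.56 A=28.11 X=28.40 G=53.77
t=3.87: E=7.40 A=27.81 X=27.87 G=55.21
t=4.64: E=7.25 A=27.51 X=27.34 G=56.62
t=5.41: E=7.11 A=27.21 X=26.82 G=58.02
t=6.19: E=6.96 A=26.90 X=26.28 G=59.44
t=6.96: E=6.82 A=26.60 X=25.76 G=60.82
Read off E at T=6.96: 6.82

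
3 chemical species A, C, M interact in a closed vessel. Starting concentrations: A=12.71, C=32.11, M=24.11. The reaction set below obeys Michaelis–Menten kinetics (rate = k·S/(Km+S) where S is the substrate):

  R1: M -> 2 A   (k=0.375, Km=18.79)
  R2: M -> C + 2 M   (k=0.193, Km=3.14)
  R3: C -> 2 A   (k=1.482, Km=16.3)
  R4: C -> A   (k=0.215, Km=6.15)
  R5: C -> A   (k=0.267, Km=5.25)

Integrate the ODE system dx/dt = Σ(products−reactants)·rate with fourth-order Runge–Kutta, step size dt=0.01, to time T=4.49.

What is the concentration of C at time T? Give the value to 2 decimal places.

RK4 with dt=0.01: 449 steps to T=4.49. Trajectory (selected grid times):
t=0.00: A=12.71 C=32.11 M=24.11
t=0.50: A=14.11 C=31.50 M=24.09
t=1.00: A=15.49 C=30.90 M=24.07
t=1.50: A=16.87 C=30.29 M=24.05
t=2.00: A=18.25 C=29.70 M=24.03
t=2.49: A=19.59 C=29.11 M=24.01
t=2.99: A=20.94 C=28.53 M=23.99
t=3.49: A=22.30 C=27.94 M=23.97
t=3.99: A=23.64 C=27.36 M=23.95
t=4.49: A=24.97 C=26.78 M=23.93
Read off C at T=4.49: 26.78

C at T = 26.78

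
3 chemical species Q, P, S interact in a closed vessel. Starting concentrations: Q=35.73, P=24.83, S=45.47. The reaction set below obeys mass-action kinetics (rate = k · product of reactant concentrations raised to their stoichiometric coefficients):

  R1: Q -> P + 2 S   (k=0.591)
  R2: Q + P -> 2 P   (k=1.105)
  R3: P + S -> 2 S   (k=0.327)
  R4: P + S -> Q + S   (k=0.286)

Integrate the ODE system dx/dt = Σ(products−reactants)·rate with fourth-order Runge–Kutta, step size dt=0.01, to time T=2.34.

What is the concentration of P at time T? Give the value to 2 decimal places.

RK4 with dt=0.01: 234 steps to T=2.34. Trajectory (selected grid times):
t=0.00: Q=35.73 P=24.83 S=45.47
t=0.26: Q=18.58 P=0.33 S=93.42
t=0.52: Q=16.48 P=0.23 S=101.00
t=0.78: Q=14.74 P=0.18 S=107.58
t=1.04: Q=13.27 P=0.14 S=113.39
t=1.30: Q=11.99 P=0.12 S=118.56
t=1.56: Q=10.87 P=0.10 S=123.21
t=1.82: Q=9.87 P=0.09 S=127.40
t=2.08: Q=8.99 P=0.08 S=131.20
t=2.34: Q=8.20 P=0.07 S=134.64
Read off P at T=2.34: 0.07

P at T = 0.07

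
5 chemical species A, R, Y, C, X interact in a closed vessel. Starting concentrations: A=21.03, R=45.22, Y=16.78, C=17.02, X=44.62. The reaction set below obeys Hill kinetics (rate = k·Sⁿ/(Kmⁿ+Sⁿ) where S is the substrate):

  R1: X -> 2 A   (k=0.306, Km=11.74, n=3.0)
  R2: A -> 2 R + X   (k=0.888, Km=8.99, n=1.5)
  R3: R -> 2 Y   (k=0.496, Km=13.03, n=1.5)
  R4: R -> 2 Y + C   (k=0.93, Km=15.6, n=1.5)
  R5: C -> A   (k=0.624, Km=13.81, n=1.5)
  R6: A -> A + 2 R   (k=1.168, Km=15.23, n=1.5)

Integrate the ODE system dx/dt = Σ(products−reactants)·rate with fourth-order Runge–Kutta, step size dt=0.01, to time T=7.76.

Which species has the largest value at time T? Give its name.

Dominant species at T: R

RK4 with dt=0.01: 776 steps to T=7.76. Trajectory (selected grid times):
t=0.00: A=21.03 R=45.22 Y=16.78 C=17.02 X=44.62
t=0.86: A=21.26 R=46.62 Y=18.86 C=17.38 X=44.96
t=1.72: A=21.49 R=48.03 Y=20.95 C=17.73 X=45.30
t=2.59: A=21.73 R=49.46 Y=23.08 C=18.09 X=45.65
t=3.45: A=21.97 R=50.89 Y=25.19 C=18.45 X=45.99
t=4.31: A=22.21 R=52.31 Y=27.32 C=18.81 X=46.34
t=5.17: A=22.45 R=53.74 Y=29.46 C=19.17 X=46.69
t=6.04: A=22.70 R=55.20 Y=31.64 C=19.53 X=47.05
t=6.90: A=22.94 R=56.64 Y=33.80 C=19.89 X=47.40
t=7.76: A=23.19 R=58.09 Y=35.97 C=20.25 X=47.75
At T=7.76: A=23.19 R=58.09 Y=35.97 C=20.25 X=47.75; the largest is R.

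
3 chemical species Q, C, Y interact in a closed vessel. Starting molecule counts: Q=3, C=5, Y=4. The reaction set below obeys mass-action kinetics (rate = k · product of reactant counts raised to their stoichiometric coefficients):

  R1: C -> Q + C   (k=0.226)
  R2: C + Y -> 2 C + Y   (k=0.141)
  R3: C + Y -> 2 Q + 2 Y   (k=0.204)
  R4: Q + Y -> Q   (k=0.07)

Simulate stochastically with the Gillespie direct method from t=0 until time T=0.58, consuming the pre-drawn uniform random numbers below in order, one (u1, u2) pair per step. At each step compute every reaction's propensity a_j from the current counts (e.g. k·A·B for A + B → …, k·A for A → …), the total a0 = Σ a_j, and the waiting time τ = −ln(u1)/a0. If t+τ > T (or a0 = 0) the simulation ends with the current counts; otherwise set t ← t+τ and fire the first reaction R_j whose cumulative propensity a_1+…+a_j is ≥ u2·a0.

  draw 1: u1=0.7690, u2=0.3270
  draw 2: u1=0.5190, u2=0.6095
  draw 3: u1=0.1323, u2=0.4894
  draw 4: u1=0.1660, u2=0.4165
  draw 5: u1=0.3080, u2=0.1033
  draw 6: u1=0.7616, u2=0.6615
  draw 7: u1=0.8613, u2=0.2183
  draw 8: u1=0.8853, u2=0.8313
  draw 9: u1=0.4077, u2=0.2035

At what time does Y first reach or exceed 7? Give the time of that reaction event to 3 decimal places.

Threshold first reached at t = 0.416

t=0.000: Q=3 C=5 Y=4
Draw 1: a1=1.130, a2=2.820, a3=4.080, a4=0.840, a0=8.870; τ=−ln(0.7690)/8.870=0.030 → t=0.030; u2·a0=0.3270·8.870=2.900; a1=1.130 < 2.900 ≤ a1+a2=3.950 → R2 fires; Q=3 C=6 Y=4
Draw 2: a1=1.356, a2=3.384, a3=4.896, a4=0.840, a0=10.476; τ=−ln(0.5190)/10.476=0.063 → t=0.092; u2·a0=0.6095·10.476=6.385; a1+a2=4.740 < 6.385 ≤ a1+…+a3=9.636 → R3 fires; Q=5 C=5 Y=5
Draw 3: a1=1.130, a2=3.525, a3=5.100, a4=1.750, a0=11.505; τ=−ln(0.1323)/11.505=0.176 → t=0.268; u2·a0=0.4894·11.505=5.631; a1+a2=4.655 < 5.631 ≤ a1+…+a3=9.755 → R3 fires; Q=7 C=4 Y=6
Draw 4: a1=0.904, a2=3.384, a3=4.896, a4=2.940, a0=12.124; τ=−ln(0.1660)/12.124=0.148 → t=0.416; u2·a0=0.4165·12.124=5.050; a1+a2=4.288 < 5.050 ≤ a1+…+a3=9.184 → R3 fires; Q=9 C=3 Y=7
Draw 5: a1=0.678, a2=2.961, a3=4.284, a4=4.410, a0=12.333; τ=−ln(0.3080)/12.333=0.095 → t=0.512; u2·a0=0.1033·12.333=1.274; a1=0.678 < 1.274 ≤ a1+a2=3.639 → R2 fires; Q=9 C=4 Y=7
Draw 6: a1=0.904, a2=3.948, a3=5.712, a4=4.410, a0=14.974; τ=−ln(0.7616)/14.974=0.018 → t=0.530; u2·a0=0.6615·14.974=9.905; a1+a2=4.852 < 9.905 ≤ a1+…+a3=10.564 → R3 fires; Q=11 C=3 Y=8
Draw 7: a1=0.678, a2=3.384, a3=4.896, a4=6.160, a0=15.118; τ=−ln(0.8613)/15.118=0.010 → t=0.540; u2·a0=0.2183·15.118=3.300; a1=0.678 < 3.300 ≤ a1+a2=4.062 → R2 fires; Q=11 C=4 Y=8
Draw 8: a1=0.904, a2=4.512, a3=6.528, a4=6.160, a0=18.104; τ=−ln(0.8853)/18.104=0.007 → t=0.546; u2·a0=0.8313·18.104=15.050; a1+…+a3=11.944 < 15.050 ≤ a1+…+a4=18.104 → R4 fires; Q=11 C=4 Y=7
Draw 9: a1=0.904, a2=3.948, a3=5.712, a4=5.390, a0=15.954; τ=−ln(0.4077)/15.954=0.056 → t=0.603 > T=0.58: stop.
Y first becomes ≥ 7 when it reaches 7 at the event at t=0.416.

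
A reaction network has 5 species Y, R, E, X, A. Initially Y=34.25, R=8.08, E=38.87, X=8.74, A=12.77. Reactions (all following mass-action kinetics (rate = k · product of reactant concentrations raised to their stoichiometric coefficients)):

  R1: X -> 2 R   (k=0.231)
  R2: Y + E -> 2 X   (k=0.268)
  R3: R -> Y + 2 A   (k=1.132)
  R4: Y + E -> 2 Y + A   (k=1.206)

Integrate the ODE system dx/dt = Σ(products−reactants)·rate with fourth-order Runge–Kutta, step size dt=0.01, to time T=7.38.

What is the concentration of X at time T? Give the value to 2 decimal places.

RK4 with dt=0.01: 738 steps to T=7.38. Trajectory (selected grid times):
t=0.00: Y=34.25 R=8.08 E=38.87 X=8.74 A=12.77
t=0.82: Y=66.64 R=8.23 E=0.00 X=18.97 A=59.89
t=1.64: Y=73.97 R=7.46 E=0.00 X=15.69 A=74.54
t=2.46: Y=80.42 R=6.43 E=0.00 X=12.99 A=87.43
t=3.28: Y=85.91 R=5.42 E=0.00 X=10.75 A=98.41
t=4.10: Y=90.51 R=4.52 E=0.00 X=8.89 A=107.62
t=4.92: Y=94.34 R=3.76 E=0.00 X=7.36 A=115.29
t=5.74: Y=97.52 R=3.12 E=0.00 X=6.09 A=121.65
t=6.56: Y=100.16 R=2.58 E=0.00 X=5.04 A=126.92
t=7.38: Y=102.34 R=2.14 E=0.00 X=4.17 A=131.29
Read off X at T=7.38: 4.17

X at T = 4.17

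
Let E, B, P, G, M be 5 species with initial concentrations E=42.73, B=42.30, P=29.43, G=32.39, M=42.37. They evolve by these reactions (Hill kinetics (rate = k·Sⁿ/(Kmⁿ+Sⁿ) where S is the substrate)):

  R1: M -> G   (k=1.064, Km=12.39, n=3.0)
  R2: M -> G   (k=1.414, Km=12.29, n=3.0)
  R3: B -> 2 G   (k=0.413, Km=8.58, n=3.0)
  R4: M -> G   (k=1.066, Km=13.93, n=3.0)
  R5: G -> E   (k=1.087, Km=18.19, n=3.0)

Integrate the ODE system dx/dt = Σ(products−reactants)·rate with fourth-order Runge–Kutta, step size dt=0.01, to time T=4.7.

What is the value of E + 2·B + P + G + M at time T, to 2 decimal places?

Check how each reaction changes W = E + 2·B + P + G + M (weight of products minus weight of reactants):
R1: M -> G: (1·1) − (1·1) = 1 − 1 = 0
R2: M -> G: (1·1) − (1·1) = 1 − 1 = 0
R3: B -> 2 G: (1·2) − (2·1) = 2 − 2 = 0
R4: M -> G: (1·1) − (1·1) = 1 − 1 = 0
R5: G -> E: (1·1) − (1·1) = 1 − 1 = 0
Every reaction leaves W unchanged, so W is conserved and no simulation is needed: W(T) = W(0) = 42.73 + 2·42.30 + 29.43 + 32.39 + 42.37 = 231.52

Value at T = 231.52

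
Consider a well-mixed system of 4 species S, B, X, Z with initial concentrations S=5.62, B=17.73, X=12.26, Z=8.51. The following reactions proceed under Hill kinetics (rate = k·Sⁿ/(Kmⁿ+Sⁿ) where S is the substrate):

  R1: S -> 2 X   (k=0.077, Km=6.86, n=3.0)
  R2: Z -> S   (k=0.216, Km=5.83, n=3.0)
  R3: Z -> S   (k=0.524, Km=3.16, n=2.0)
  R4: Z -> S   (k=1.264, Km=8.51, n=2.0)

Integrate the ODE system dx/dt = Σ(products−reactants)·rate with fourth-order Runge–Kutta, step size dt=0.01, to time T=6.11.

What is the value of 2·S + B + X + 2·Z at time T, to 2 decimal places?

Value at T = 58.25

Check how each reaction changes W = 2·S + B + X + 2·Z (weight of products minus weight of reactants):
R1: S -> 2 X: (1·2) − (2·1) = 2 − 2 = 0
R2: Z -> S: (2·1) − (2·1) = 2 − 2 = 0
R3: Z -> S: (2·1) − (2·1) = 2 − 2 = 0
R4: Z -> S: (2·1) − (2·1) = 2 − 2 = 0
Every reaction leaves W unchanged, so W is conserved and no simulation is needed: W(T) = W(0) = 2·5.62 + 17.73 + 12.26 + 2·8.51 = 58.25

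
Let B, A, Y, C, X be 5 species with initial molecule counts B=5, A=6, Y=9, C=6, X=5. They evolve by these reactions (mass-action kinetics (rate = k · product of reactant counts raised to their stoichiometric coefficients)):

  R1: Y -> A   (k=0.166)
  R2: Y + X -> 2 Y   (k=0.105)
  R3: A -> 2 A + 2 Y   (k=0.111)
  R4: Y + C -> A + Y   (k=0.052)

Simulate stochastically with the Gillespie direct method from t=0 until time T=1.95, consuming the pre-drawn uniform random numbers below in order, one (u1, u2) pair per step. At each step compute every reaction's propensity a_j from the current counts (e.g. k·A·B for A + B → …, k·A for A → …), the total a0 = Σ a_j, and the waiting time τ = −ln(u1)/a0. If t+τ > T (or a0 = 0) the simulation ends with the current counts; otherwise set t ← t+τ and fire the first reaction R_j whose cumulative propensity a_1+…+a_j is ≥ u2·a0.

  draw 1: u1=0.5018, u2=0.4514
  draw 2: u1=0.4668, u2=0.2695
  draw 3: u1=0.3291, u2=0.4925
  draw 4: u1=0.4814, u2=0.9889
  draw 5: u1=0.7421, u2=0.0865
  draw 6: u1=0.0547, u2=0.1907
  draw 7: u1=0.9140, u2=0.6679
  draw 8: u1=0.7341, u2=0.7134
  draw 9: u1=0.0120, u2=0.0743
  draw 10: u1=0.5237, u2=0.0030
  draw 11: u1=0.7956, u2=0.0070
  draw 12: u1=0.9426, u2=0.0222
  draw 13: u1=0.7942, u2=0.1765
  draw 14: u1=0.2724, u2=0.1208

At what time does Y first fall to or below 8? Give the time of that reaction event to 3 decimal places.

t=0.000: B=5 A=6 Y=9 C=6 X=5
Draw 1: a1=1.494, a2=4.725, a3=0.666, a4=2.808, a0=9.693; τ=−ln(0.5018)/9.693=0.071 → t=0.071; u2·a0=0.4514·9.693=4.375; a1=1.494 < 4.375 ≤ a1+a2=6.219 → R2 fires; B=5 A=6 Y=10 C=6 X=4
Draw 2: a1=1.660, a2=4.200, a3=0.666, a4=3.120, a0=9.646; τ=−ln(0.4668)/9.646=0.079 → t=0.150; u2·a0=0.2695·9.646=2.600; a1=1.660 < 2.600 ≤ a1+a2=5.860 → R2 fires; B=5 A=6 Y=11 C=6 X=3
Draw 3: a1=1.826, a2=3.465, a3=0.666, a4=3.432, a0=9.389; τ=−ln(0.3291)/9.389=0.118 → t=0.268; u2·a0=0.4925·9.389=4.624; a1=1.826 < 4.624 ≤ a1+a2=5.291 → R2 fires; B=5 A=6 Y=12 C=6 X=2
Draw 4: a1=1.992, a2=2.520, a3=0.666, a4=3.744, a0=8.922; τ=−ln(0.4814)/8.922=0.082 → t=0.350; u2·a0=0.9889·8.922=8.823; a1+…+a3=5.178 < 8.823 ≤ a1+…+a4=8.922 → R4 fires; B=5 A=7 Y=12 C=5 X=2
Draw 5: a1=1.992, a2=2.520, a3=0.777, a4=3.120, a0=8.409; τ=−ln(0.7421)/8.409=0.035 → t=0.386; u2·a0=0.0865·8.409=0.727 ≤ a1=1.992 → R1 fires; B=5 A=8 Y=11 C=5 X=2
Draw 6: a1=1.826, a2=2.310, a3=0.888, a4=2.860, a0=7.884; τ=−ln(0.0547)/7.884=0.369 → t=0.754; u2·a0=0.1907·7.884=1.503 ≤ a1=1.826 → R1 fires; B=5 A=9 Y=10 C=5 X=2
Draw 7: a1=1.660, a2=2.100, a3=0.999, a4=2.600, a0=7.359; τ=−ln(0.9140)/7.359=0.012 → t=0.767; u2·a0=0.6679·7.359=4.915; a1+…+a3=4.759 < 4.915 ≤ a1+…+a4=7.359 → R4 fires; B=5 A=10 Y=10 C=4 X=2
Draw 8: a1=1.660, a2=2.100, a3=1.110, a4=2.080, a0=6.950; τ=−ln(0.7341)/6.950=0.044 → t=0.811; u2·a0=0.7134·6.950=4.958; a1+…+a3=4.870 < 4.958 ≤ a1+…+a4=6.950 → R4 fires; B=5 A=11 Y=10 C=3 X=2
Draw 9: a1=1.660, a2=2.100, a3=1.221, a4=1.560, a0=6.541; τ=−ln(0.0120)/6.541=0.676 → t=1.487; u2·a0=0.0743·6.541=0.486 ≤ a1=1.660 → R1 fires; B=5 A=12 Y=9 C=3 X=2
Draw 10: a1=1.494, a2=1.890, a3=1.332, a4=1.404, a0=6.120; τ=−ln(0.5237)/6.120=0.106 → t=1.593; u2·a0=0.0030·6.120=0.018 ≤ a1=1.494 → R1 fires; B=5 A=13 Y=8 C=3 X=2
Draw 11: a1=1.328, a2=1.680, a3=1.443, a4=1.248, a0=5.699; τ=−ln(0.7956)/5.699=0.040 → t=1.633; u2·a0=0.0070·5.699=0.040 ≤ a1=1.328 → R1 fires; B=5 A=14 Y=7 C=3 X=2
Draw 12: a1=1.162, a2=1.470, a3=1.554, a4=1.092, a0=5.278; τ=−ln(0.9426)/5.278=0.011 → t=1.644; u2·a0=0.0222·5.278=0.117 ≤ a1=1.162 → R1 fires; B=5 A=15 Y=6 C=3 X=2
Draw 13: a1=0.996, a2=1.260, a3=1.665, a4=0.936, a0=4.857; τ=−ln(0.7942)/4.857=0.047 → t=1.692; u2·a0=0.1765·4.857=0.857 ≤ a1=0.996 → R1 fires; B=5 A=16 Y=5 C=3 X=2
Draw 14: a1=0.830, a2=1.050, a3=1.776, a4=0.780, a0=4.436; τ=−ln(0.2724)/4.436=0.293 → t=1.985 > T=1.95: stop.
Y first becomes ≤ 8 when it reaches 8 at the event at t=1.593.

Threshold first reached at t = 1.593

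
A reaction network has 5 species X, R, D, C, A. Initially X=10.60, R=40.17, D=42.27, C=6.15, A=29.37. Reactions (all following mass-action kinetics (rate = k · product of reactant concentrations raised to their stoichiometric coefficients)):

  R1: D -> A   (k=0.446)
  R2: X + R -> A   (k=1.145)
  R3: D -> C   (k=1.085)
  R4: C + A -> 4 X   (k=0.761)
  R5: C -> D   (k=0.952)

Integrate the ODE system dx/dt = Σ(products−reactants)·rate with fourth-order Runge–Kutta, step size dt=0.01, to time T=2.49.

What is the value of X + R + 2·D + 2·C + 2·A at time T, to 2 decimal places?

Check how each reaction changes W = X + R + 2·D + 2·C + 2·A (weight of products minus weight of reactants):
R1: D -> A: (2·1) − (2·1) = 2 − 2 = 0
R2: X + R -> A: (2·1) − (1·1 + 1·1) = 2 − 2 = 0
R3: D -> C: (2·1) − (2·1) = 2 − 2 = 0
R4: C + A -> 4 X: (1·4) − (2·1 + 2·1) = 4 − 4 = 0
R5: C -> D: (2·1) − (2·1) = 2 − 2 = 0
Every reaction leaves W unchanged, so W is conserved and no simulation is needed: W(T) = W(0) = 10.60 + 40.17 + 2·42.27 + 2·6.15 + 2·29.37 = 206.35

Value at T = 206.35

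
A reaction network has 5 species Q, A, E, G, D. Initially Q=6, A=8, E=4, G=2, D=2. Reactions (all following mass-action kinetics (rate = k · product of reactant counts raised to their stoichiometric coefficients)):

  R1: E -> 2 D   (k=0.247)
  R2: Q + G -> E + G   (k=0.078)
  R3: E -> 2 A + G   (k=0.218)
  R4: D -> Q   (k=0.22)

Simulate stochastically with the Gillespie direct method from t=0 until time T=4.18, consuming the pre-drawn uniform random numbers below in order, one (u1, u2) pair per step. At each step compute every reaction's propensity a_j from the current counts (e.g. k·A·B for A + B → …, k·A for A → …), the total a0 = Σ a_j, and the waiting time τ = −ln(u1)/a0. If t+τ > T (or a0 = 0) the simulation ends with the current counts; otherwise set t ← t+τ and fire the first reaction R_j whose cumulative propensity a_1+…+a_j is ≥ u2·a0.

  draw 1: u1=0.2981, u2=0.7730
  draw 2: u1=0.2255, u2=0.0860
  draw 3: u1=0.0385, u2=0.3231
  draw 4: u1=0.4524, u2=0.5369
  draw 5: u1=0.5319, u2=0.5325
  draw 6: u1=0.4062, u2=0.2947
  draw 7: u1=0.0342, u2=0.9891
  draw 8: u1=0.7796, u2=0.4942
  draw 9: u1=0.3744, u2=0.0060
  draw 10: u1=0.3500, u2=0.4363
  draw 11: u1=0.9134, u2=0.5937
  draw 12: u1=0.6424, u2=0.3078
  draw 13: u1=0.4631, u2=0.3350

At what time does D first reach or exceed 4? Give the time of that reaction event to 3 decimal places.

Threshold first reached at t = 0.834

t=0.000: Q=6 A=8 E=4 G=2 D=2
Draw 1: a1=0.988, a2=0.936, a3=0.872, a4=0.440, a0=3.236; τ=−ln(0.2981)/3.236=0.374 → t=0.374; u2·a0=0.7730·3.236=2.501; a1+a2=1.924 < 2.501 ≤ a1+…+a3=2.796 → R3 fires; Q=6 A=10 E=3 G=3 D=2
Draw 2: a1=0.741, a2=1.404, a3=0.654, a4=0.440, a0=3.239; τ=−ln(0.2255)/3.239=0.460 → t=0.834; u2·a0=0.0860·3.239=0.279 ≤ a1=0.741 → R1 fires; Q=6 A=10 E=2 G=3 D=4
Draw 3: a1=0.494, a2=1.404, a3=0.436, a4=0.880, a0=3.214; τ=−ln(0.0385)/3.214=1.013 → t=1.847; u2·a0=0.3231·3.214=1.038; a1=0.494 < 1.038 ≤ a1+a2=1.898 → R2 fires; Q=5 A=10 E=3 G=3 D=4
Draw 4: a1=0.741, a2=1.170, a3=0.654, a4=0.880, a0=3.445; τ=−ln(0.4524)/3.445=0.230 → t=2.078; u2·a0=0.5369·3.445=1.850; a1=0.741 < 1.850 ≤ a1+a2=1.911 → R2 fires; Q=4 A=10 E=4 G=3 D=4
Draw 5: a1=0.988, a2=0.936, a3=0.872, a4=0.880, a0=3.676; τ=−ln(0.5319)/3.676=0.172 → t=2.249; u2·a0=0.5325·3.676=1.957; a1+a2=1.924 < 1.957 ≤ a1+…+a3=2.796 → R3 fires; Q=4 A=12 E=3 G=4 D=4
Draw 6: a1=0.741, a2=1.248, a3=0.654, a4=0.880, a0=3.523; τ=−ln(0.4062)/3.523=0.256 → t=2.505; u2·a0=0.2947·3.523=1.038; a1=0.741 < 1.038 ≤ a1+a2=1.989 → R2 fires; Q=3 A=12 E=4 G=4 D=4
Draw 7: a1=0.988, a2=0.936, a3=0.872, a4=0.880, a0=3.676; τ=−ln(0.0342)/3.676=0.918 → t=3.423; u2·a0=0.9891·3.676=3.636; a1+…+a3=2.796 < 3.636 ≤ a1+…+a4=3.676 → R4 fires; Q=4 A=12 E=4 G=4 D=3
Draw 8: a1=0.988, a2=1.248, a3=0.872, a4=0.660, a0=3.768; τ=−ln(0.7796)/3.768=0.066 → t=3.489; u2·a0=0.4942·3.768=1.862; a1=0.988 < 1.862 ≤ a1+a2=2.236 → R2 fires; Q=3 A=12 E=5 G=4 D=3
Draw 9: a1=1.235, a2=0.936, a3=1.090, a4=0.660, a0=3.921; τ=−ln(0.3744)/3.921=0.251 → t=3.740; u2·a0=0.0060·3.921=0.024 ≤ a1=1.235 → R1 fires; Q=3 A=12 E=4 G=4 D=5
Draw 10: a1=0.988, a2=0.936, a3=0.872, a4=1.100, a0=3.896; τ=−ln(0.3500)/3.896=0.269 → t=4.009; u2·a0=0.4363·3.896=1.700; a1=0.988 < 1.700 ≤ a1+a2=1.924 → R2 fires; Q=2 A=12 E=5 G=4 D=5
Draw 11: a1=1.235, a2=0.624, a3=1.090, a4=1.100, a0=4.049; τ=−ln(0.9134)/4.049=0.022 → t=4.032; u2·a0=0.5937·4.049=2.404; a1+a2=1.859 < 2.404 ≤ a1+…+a3=2.949 → R3 fires; Q=2 A=14 E=4 G=5 D=5
Draw 12: a1=0.988, a2=0.780, a3=0.872, a4=1.100, a0=3.740; τ=−ln(0.6424)/3.740=0.118 → t=4.150; u2·a0=0.3078·3.740=1.151; a1=0.988 < 1.151 ≤ a1+a2=1.768 → R2 fires; Q=1 A=14 E=5 G=5 D=5
Draw 13: a1=1.235, a2=0.390, a3=1.090, a4=1.100, a0=3.815; τ=−ln(0.4631)/3.815=0.202 → t=4.352 > T=4.18: stop.
D first becomes ≥ 4 when it reaches 4 at the event at t=0.834.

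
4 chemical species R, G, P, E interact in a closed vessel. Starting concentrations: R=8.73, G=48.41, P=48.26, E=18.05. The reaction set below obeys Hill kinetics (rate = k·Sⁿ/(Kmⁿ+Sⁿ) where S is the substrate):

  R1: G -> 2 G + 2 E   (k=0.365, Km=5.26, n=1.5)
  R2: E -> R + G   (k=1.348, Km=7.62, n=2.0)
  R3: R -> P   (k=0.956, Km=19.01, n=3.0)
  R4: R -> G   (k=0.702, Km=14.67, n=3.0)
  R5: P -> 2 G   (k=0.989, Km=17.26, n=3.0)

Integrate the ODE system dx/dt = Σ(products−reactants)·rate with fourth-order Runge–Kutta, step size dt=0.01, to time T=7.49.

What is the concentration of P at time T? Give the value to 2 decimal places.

RK4 with dt=0.01: 749 steps to T=7.49. Trajectory (selected grid times):
t=0.00: R=8.73 G=48.41 P=48.26 E=18.05
t=0.83: R=9.49 G=51.33 P=47.55 E=17.69
t=1.66: R=10.19 G=54.27 P=46.87 E=17.34
t=2.50: R=10.86 G=57.25 P=46.20 E=16.99
t=3.33: R=11.48 G=60.21 P=45.55 E=16.65
t=4.16: R=12.05 G=63.18 P=44.92 E=16.32
t=4.99: R=12.58 G=66.16 P=44.32 E=15.99
t=5.83: R=13.07 G=69.18 P=43.72 E=15.67
t=6.66: R=13.52 G=72.18 P=43.15 E=15.37
t=7.49: R=13.94 G=75.17 P=42.60 E=15.07
Read off P at T=7.49: 42.60

P at T = 42.60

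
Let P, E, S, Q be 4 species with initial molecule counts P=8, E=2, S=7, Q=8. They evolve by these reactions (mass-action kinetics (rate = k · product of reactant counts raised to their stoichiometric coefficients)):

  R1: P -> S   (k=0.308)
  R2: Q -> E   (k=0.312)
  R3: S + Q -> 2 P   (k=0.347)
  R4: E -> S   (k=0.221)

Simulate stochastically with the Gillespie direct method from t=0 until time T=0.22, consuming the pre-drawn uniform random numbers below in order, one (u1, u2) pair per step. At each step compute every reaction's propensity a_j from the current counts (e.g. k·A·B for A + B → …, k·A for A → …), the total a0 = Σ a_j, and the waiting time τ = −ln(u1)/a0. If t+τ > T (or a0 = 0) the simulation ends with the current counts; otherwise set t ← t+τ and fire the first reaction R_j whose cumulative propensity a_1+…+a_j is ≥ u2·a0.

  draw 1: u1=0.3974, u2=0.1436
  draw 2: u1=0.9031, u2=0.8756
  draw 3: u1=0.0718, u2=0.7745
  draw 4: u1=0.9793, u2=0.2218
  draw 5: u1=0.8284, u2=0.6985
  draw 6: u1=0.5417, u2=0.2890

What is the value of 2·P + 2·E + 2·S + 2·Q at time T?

Value at T = 50

Check how each reaction changes W = 2·P + 2·E + 2·S + 2·Q (weight of products minus weight of reactants):
R1: P -> S: (2·1) − (2·1) = 2 − 2 = 0
R2: Q -> E: (2·1) − (2·1) = 2 − 2 = 0
R3: S + Q -> 2 P: (2·2) − (2·1 + 2·1) = 4 − 4 = 0
R4: E -> S: (2·1) − (2·1) = 2 − 2 = 0
Every reaction leaves W unchanged, so W is conserved and no simulation is needed: W(T) = W(0) = 2·8 + 2·2 + 2·7 + 2·8 = 50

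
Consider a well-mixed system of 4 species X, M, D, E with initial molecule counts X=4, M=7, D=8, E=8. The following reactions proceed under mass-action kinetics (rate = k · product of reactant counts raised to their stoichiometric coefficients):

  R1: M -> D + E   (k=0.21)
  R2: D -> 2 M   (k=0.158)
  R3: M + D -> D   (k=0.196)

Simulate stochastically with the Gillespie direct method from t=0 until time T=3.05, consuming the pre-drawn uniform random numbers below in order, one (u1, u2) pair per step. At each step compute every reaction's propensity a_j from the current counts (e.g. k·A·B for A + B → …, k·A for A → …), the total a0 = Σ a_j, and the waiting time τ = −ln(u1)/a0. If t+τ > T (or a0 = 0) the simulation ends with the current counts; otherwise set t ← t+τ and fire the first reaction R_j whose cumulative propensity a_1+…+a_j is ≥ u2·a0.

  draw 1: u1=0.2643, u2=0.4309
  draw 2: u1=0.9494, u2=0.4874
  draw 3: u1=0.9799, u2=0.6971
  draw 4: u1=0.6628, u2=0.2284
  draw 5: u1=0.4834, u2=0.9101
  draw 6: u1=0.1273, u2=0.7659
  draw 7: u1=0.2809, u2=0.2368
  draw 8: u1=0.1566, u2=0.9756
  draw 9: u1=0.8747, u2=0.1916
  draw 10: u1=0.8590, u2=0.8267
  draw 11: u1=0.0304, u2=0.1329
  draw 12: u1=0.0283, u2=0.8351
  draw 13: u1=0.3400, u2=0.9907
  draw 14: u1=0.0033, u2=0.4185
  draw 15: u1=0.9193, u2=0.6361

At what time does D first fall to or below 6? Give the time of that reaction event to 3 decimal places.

t=0.000: X=4 M=7 D=8 E=8
Draw 1: a1=1.470, a2=1.264, a3=10.976, a0=13.710; τ=−ln(0.2643)/13.710=0.097 → t=0.097; u2·a0=0.4309·13.710=5.908; a1+a2=2.734 < 5.908 ≤ a1+…+a3=13.710 → R3 fires; X=4 M=6 D=8 E=8
Draw 2: a1=1.260, a2=1.264, a3=9.408, a0=11.932; τ=−ln(0.9494)/11.932=0.004 → t=0.101; u2·a0=0.4874·11.932=5.816; a1+a2=2.524 < 5.816 ≤ a1+…+a3=11.932 → R3 fires; X=4 M=5 D=8 E=8
Draw 3: a1=1.050, a2=1.264, a3=7.840, a0=10.154; τ=−ln(0.9799)/10.154=0.002 → t=0.103; u2·a0=0.6971·10.154=7.078; a1+a2=2.314 < 7.078 ≤ a1+…+a3=10.154 → R3 fires; X=4 M=4 D=8 E=8
Draw 4: a1=0.840, a2=1.264, a3=6.272, a0=8.376; τ=−ln(0.6628)/8.376=0.049 → t=0.153; u2·a0=0.2284·8.376=1.913; a1=0.840 < 1.913 ≤ a1+a2=2.104 → R2 fires; X=4 M=6 D=7 E=8
Draw 5: a1=1.260, a2=1.106, a3=8.232, a0=10.598; τ=−ln(0.4834)/10.598=0.069 → t=0.221; u2·a0=0.9101·10.598=9.645; a1+a2=2.366 < 9.645 ≤ a1+…+a3=10.598 → R3 fires; X=4 M=5 D=7 E=8
Draw 6: a1=1.050, a2=1.106, a3=6.860, a0=9.016; τ=−ln(0.1273)/9.016=0.229 → t=0.450; u2·a0=0.7659·9.016=6.905; a1+a2=2.156 < 6.905 ≤ a1+…+a3=9.016 → R3 fires; X=4 M=4 D=7 E=8
Draw 7: a1=0.840, a2=1.106, a3=5.488, a0=7.434; τ=−ln(0.2809)/7.434=0.171 → t=0.621; u2·a0=0.2368·7.434=1.760; a1=0.840 < 1.760 ≤ a1+a2=1.946 → R2 fires; X=4 M=6 D=6 E=8
Draw 8: a1=1.260, a2=0.948, a3=7.056, a0=9.264; τ=−ln(0.1566)/9.264=0.200 → t=0.821; u2·a0=0.9756·9.264=9.038; a1+a2=2.208 < 9.038 ≤ a1+…+a3=9.264 → R3 fires; X=4 M=5 D=6 E=8
Draw 9: a1=1.050, a2=0.948, a3=5.880, a0=7.878; τ=−ln(0.8747)/7.878=0.017 → t=0.838; u2·a0=0.1916·7.878=1.509; a1=1.050 < 1.509 ≤ a1+a2=1.998 → R2 fires; X=4 M=7 D=5 E=8
Draw 10: a1=1.470, a2=0.790, a3=6.860, a0=9.120; τ=−ln(0.8590)/9.120=0.017 → t=0.854; u2·a0=0.8267·9.120=7.540; a1+a2=2.260 < 7.540 ≤ a1+…+a3=9.120 → R3 fires; X=4 M=6 D=5 E=8
Draw 11: a1=1.260, a2=0.790, a3=5.880, a0=7.930; τ=−ln(0.0304)/7.930=0.441 → t=1.295; u2·a0=0.1329·7.930=1.054 ≤ a1=1.260 → R1 fires; X=4 M=5 D=6 E=9
Draw 12: a1=1.050, a2=0.948, a3=5.880, a0=7.878; τ=−ln(0.0283)/7.878=0.453 → t=1.747; u2·a0=0.8351·7.878=6.579; a1+a2=1.998 < 6.579 ≤ a1+…+a3=7.878 → R3 fires; X=4 M=4 D=6 E=9
Draw 13: a1=0.840, a2=0.948, a3=4.704, a0=6.492; τ=−ln(0.3400)/6.492=0.166 → t=1.914; u2·a0=0.9907·6.492=6.432; a1+a2=1.788 < 6.432 ≤ a1+…+a3=6.492 → R3 fires; X=4 M=3 D=6 E=9
Draw 14: a1=0.630, a2=0.948, a3=3.528, a0=5.106; τ=−ln(0.0033)/5.106=1.119 → t=3.033; u2·a0=0.4185·5.106=2.137; a1+a2=1.578 < 2.137 ≤ a1+…+a3=5.106 → R3 fires; X=4 M=2 D=6 E=9
Draw 15: a1=0.420, a2=0.948, a3=2.352, a0=3.720; τ=−ln(0.9193)/3.720=0.023 → t=3.055 > T=3.05: stop.
D first becomes ≤ 6 when it reaches 6 at the event at t=0.621.

Threshold first reached at t = 0.621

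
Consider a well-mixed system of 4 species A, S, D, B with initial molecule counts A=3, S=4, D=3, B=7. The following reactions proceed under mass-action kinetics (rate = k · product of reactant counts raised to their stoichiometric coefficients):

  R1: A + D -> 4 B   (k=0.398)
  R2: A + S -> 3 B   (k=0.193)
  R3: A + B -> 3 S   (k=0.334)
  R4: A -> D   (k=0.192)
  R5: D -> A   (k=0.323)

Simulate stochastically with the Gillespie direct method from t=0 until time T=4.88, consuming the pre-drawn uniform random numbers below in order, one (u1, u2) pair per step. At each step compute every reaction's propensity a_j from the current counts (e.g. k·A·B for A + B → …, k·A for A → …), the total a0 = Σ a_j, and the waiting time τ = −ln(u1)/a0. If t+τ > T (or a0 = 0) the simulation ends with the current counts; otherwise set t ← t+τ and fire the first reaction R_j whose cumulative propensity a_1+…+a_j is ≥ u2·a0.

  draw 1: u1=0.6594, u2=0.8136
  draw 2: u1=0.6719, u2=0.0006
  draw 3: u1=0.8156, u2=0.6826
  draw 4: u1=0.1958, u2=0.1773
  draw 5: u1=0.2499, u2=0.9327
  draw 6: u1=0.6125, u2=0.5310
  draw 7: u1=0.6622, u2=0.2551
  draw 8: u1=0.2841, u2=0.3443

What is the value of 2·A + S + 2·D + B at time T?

Value at T = 23

Check how each reaction changes W = 2·A + S + 2·D + B (weight of products minus weight of reactants):
R1: A + D -> 4 B: (1·4) − (2·1 + 2·1) = 4 − 4 = 0
R2: A + S -> 3 B: (1·3) − (2·1 + 1·1) = 3 − 3 = 0
R3: A + B -> 3 S: (1·3) − (2·1 + 1·1) = 3 − 3 = 0
R4: A -> D: (2·1) − (2·1) = 2 − 2 = 0
R5: D -> A: (2·1) − (2·1) = 2 − 2 = 0
Every reaction leaves W unchanged, so W is conserved and no simulation is needed: W(T) = W(0) = 2·3 + 4 + 2·3 + 7 = 23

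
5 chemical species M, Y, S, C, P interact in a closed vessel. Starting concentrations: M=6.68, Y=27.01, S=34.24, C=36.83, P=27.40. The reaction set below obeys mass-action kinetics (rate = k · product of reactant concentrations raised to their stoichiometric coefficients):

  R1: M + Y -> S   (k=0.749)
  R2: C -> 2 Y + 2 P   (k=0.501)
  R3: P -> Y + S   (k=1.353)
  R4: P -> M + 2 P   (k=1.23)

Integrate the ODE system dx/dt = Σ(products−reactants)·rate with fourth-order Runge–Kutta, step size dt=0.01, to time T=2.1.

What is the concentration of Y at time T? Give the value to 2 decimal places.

RK4 with dt=0.01: 210 steps to T=2.1. Trajectory (selected grid times):
t=0.00: M=6.68 Y=27.01 S=34.24 C=36.83 P=27.40
t=0.23: M=1.88 Y=31.11 S=57.49 C=32.82 P=34.54
t=0.47: M=1.72 Y=39.49 S=81.09 C=29.10 P=40.86
t=0.70: M=1.62 Y=46.96 S=107.02 C=25.94 P=45.96
t=0.93: M=1.54 Y=53.89 S=135.71 C=23.11 P=50.25
t=1.17: M=1.47 Y=60.60 S=168.12 C=20.49 P=53.94
t=1.40: M=1.41 Y=66.57 S=201.11 C=18.26 P=56.84
t=1.63: M=1.35 Y=72.13 S=235.66 C=16.28 P=59.17
t=1.87: M=1.30 Y=77.54 S=273.01 C=14.43 P=61.08
t=2.10: M=1.25 Y=82.38 S=309.78 C=12.86 P=62.48
Read off Y at T=2.1: 82.38

Y at T = 82.38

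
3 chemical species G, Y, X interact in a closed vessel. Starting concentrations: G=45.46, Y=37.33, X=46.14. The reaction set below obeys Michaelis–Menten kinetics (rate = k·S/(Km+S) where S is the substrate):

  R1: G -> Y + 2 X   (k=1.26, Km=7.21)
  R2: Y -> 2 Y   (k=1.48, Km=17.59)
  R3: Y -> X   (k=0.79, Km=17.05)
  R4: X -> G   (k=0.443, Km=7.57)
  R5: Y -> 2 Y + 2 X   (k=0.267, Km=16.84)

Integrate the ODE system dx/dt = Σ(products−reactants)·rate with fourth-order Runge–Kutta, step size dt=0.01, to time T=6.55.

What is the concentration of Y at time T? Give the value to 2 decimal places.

Y at T = 48.83

RK4 with dt=0.01: 655 steps to T=6.55. Trajectory (selected grid times):
t=0.00: G=45.46 Y=37.33 X=46.14
t=0.73: G=44.95 Y=38.60 X=48.12
t=1.46: G=44.43 Y=39.87 X=50.09
t=2.18: G=43.93 Y=41.13 X=52.05
t=2.91: G=43.42 Y=42.41 X=54.03
t=3.64: G=42.92 Y=43.69 X=56.02
t=4.37: G=42.42 Y=44.98 X=58.00
t=5.09: G=41.93 Y=46.25 X=59.97
t=5.82: G=41.43 Y=47.54 X=61.96
t=6.55: G=40.94 Y=48.83 X=63.95
Read off Y at T=6.55: 48.83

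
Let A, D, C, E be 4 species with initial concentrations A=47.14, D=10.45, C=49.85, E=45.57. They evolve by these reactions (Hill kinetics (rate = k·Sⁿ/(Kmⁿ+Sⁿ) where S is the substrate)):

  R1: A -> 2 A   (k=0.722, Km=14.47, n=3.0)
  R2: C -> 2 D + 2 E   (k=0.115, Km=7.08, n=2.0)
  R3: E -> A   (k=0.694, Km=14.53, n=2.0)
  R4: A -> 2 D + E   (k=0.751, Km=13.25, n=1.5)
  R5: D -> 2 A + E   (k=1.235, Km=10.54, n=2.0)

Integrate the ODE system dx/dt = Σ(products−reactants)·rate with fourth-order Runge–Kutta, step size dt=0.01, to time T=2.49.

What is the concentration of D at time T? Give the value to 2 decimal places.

RK4 with dt=0.01: 249 steps to T=2.49. Trajectory (selected grid times):
t=0.00: A=47.14 D=10.45 C=49.85 E=45.57
t=0.28: A=47.68 D=10.71 C=49.82 E=45.81
t=0.55: A=48.20 D=10.95 C=49.79 E=46.05
t=0.83: A=48.75 D=11.20 C=49.76 E=46.30
t=1.11: A=49.32 D=11.45 C=49.72 E=46.56
t=1.38: A=49.86 D=11.68 C=49.69 E=46.81
t=1.66: A=50.44 D=11.92 C=49.66 E=47.07
t=1.94: A=51.02 D=12.16 C=49.63 E=47.34
t=2.21: A=51.58 D=12.39 C=49.60 E=47.60
t=2.49: A=52.18 D=12.62 C=49.57 E=47.87
Read off D at T=2.49: 12.62

D at T = 12.62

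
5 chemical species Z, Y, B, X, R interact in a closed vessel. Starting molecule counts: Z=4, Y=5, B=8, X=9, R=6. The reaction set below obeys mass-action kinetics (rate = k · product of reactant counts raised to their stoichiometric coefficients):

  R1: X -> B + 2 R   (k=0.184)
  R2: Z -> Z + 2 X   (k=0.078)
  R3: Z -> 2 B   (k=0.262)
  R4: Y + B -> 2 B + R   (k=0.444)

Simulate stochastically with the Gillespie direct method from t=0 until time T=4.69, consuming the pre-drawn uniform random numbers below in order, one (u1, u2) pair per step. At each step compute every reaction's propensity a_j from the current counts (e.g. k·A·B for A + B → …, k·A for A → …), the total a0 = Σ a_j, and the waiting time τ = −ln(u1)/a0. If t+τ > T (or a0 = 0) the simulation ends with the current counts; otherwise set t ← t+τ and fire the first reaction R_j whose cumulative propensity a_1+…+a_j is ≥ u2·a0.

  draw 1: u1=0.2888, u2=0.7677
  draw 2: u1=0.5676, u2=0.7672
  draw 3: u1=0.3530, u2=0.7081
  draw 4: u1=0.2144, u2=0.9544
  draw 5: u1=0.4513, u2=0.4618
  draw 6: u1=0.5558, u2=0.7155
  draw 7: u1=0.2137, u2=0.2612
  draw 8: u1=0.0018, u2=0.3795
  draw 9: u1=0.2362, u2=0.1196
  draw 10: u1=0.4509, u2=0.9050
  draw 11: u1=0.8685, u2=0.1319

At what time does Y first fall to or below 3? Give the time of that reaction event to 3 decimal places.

Threshold first reached at t = 0.090

t=0.000: Z=4 Y=5 B=8 X=9 R=6
Draw 1: a1=1.656, a2=0.312, a3=1.048, a4=17.760, a0=20.776; τ=−ln(0.2888)/20.776=0.060 → t=0.060; u2·a0=0.7677·20.776=15.950; a1+…+a3=3.016 < 15.950 ≤ a1+…+a4=20.776 → R4 fires; Z=4 Y=4 B=9 X=9 R=7
Draw 2: a1=1.656, a2=0.312, a3=1.048, a4=15.984, a0=19.000; τ=−ln(0.5676)/19.000=0.030 → t=0.090; u2·a0=0.7672·19.000=14.577; a1+…+a3=3.016 < 14.577 ≤ a1+…+a4=19.000 → R4 fires; Z=4 Y=3 B=10 X=9 R=8
Draw 3: a1=1.656, a2=0.312, a3=1.048, a4=13.320, a0=16.336; τ=−ln(0.3530)/16.336=0.064 → t=0.153; u2·a0=0.7081·16.336=11.568; a1+…+a3=3.016 < 11.568 ≤ a1+…+a4=16.336 → R4 fires; Z=4 Y=2 B=11 X=9 R=9
Draw 4: a1=1.656, a2=0.312, a3=1.048, a4=9.768, a0=12.784; τ=−ln(0.2144)/12.784=0.120 → t=0.274; u2·a0=0.9544·12.784=12.201; a1+…+a3=3.016 < 12.201 ≤ a1+…+a4=12.784 → R4 fires; Z=4 Y=1 B=12 X=9 R=10
Draw 5: a1=1.656, a2=0.312, a3=1.048, a4=5.328, a0=8.344; τ=−ln(0.4513)/8.344=0.095 → t=0.369; u2·a0=0.4618·8.344=3.853; a1+…+a3=3.016 < 3.853 ≤ a1+…+a4=8.344 → R4 fires; Z=4 Y=0 B=13 X=9 R=11
Draw 6: a1=1.656, a2=0.312, a3=1.048, a4=0.000, a0=3.016; τ=−ln(0.5558)/3.016=0.195 → t=0.564; u2·a0=0.7155·3.016=2.158; a1+a2=1.968 < 2.158 ≤ a1+…+a3=3.016 → R3 fires; Z=3 Y=0 B=15 X=9 R=11
Draw 7: a1=1.656, a2=0.234, a3=0.786, a4=0.000, a0=2.676; τ=−ln(0.2137)/2.676=0.577 → t=1.141; u2·a0=0.2612·2.676=0.699 ≤ a1=1.656 → R1 fires; Z=3 Y=0 B=16 X=8 R=13
Draw 8: a1=1.472, a2=0.234, a3=0.786, a4=0.000, a0=2.492; τ=−ln(0.0018)/2.492=2.536 → t=3.677; u2·a0=0.3795·2.492=0.946 ≤ a1=1.472 → R1 fires; Z=3 Y=0 B=17 X=7 R=15
Draw 9: a1=1.288, a2=0.234, a3=0.786, a4=0.000, a0=2.308; τ=−ln(0.2362)/2.308=0.625 → t=4.302; u2·a0=0.1196·2.308=0.276 ≤ a1=1.288 → R1 fires; Z=3 Y=0 B=18 X=6 R=17
Draw 10: a1=1.104, a2=0.234, a3=0.786, a4=0.000, a0=2.124; τ=−ln(0.4509)/2.124=0.375 → t=4.677; u2·a0=0.9050·2.124=1.922; a1+a2=1.338 < 1.922 ≤ a1+…+a3=2.124 → R3 fires; Z=2 Y=0 B=20 X=6 R=17
Draw 11: a1=1.104, a2=0.156, a3=0.524, a4=0.000, a0=1.784; τ=−ln(0.8685)/1.784=0.079 → t=4.756 > T=4.69: stop.
Y first becomes ≤ 3 when it reaches 3 at the event at t=0.090.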